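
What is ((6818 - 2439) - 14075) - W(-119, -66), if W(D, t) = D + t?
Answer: -9511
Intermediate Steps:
((6818 - 2439) - 14075) - W(-119, -66) = ((6818 - 2439) - 14075) - (-119 - 66) = (4379 - 14075) - 1*(-185) = -9696 + 185 = -9511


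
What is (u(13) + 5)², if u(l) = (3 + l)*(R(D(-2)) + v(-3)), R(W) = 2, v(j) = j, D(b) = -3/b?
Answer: 121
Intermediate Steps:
u(l) = -3 - l (u(l) = (3 + l)*(2 - 3) = (3 + l)*(-1) = -3 - l)
(u(13) + 5)² = ((-3 - 1*13) + 5)² = ((-3 - 13) + 5)² = (-16 + 5)² = (-11)² = 121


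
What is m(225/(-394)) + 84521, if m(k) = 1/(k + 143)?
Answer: 4743065351/56117 ≈ 84521.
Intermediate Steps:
m(k) = 1/(143 + k)
m(225/(-394)) + 84521 = 1/(143 + 225/(-394)) + 84521 = 1/(143 + 225*(-1/394)) + 84521 = 1/(143 - 225/394) + 84521 = 1/(56117/394) + 84521 = 394/56117 + 84521 = 4743065351/56117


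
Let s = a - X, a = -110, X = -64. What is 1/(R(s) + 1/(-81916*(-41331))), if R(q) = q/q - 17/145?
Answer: 490922178420/433365785233 ≈ 1.1328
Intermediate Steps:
s = -46 (s = -110 - 1*(-64) = -110 + 64 = -46)
R(q) = 128/145 (R(q) = 1 - 17*1/145 = 1 - 17/145 = 128/145)
1/(R(s) + 1/(-81916*(-41331))) = 1/(128/145 + 1/(-81916*(-41331))) = 1/(128/145 - 1/81916*(-1/41331)) = 1/(128/145 + 1/3385670196) = 1/(433365785233/490922178420) = 490922178420/433365785233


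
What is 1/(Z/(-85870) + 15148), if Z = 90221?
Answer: 85870/1300668539 ≈ 6.6020e-5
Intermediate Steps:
1/(Z/(-85870) + 15148) = 1/(90221/(-85870) + 15148) = 1/(90221*(-1/85870) + 15148) = 1/(-90221/85870 + 15148) = 1/(1300668539/85870) = 85870/1300668539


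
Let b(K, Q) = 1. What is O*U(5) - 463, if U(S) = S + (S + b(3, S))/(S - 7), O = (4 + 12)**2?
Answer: 49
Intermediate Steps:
O = 256 (O = 16**2 = 256)
U(S) = S + (1 + S)/(-7 + S) (U(S) = S + (S + 1)/(S - 7) = S + (1 + S)/(-7 + S))
O*U(5) - 463 = 256*((1 + 5**2 - 6*5)/(-7 + 5)) - 463 = 256*((1 + 25 - 30)/(-2)) - 463 = 256*(-1/2*(-4)) - 463 = 256*2 - 463 = 512 - 463 = 49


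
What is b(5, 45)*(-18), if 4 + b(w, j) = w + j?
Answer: -828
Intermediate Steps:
b(w, j) = -4 + j + w (b(w, j) = -4 + (w + j) = -4 + (j + w) = -4 + j + w)
b(5, 45)*(-18) = (-4 + 45 + 5)*(-18) = 46*(-18) = -828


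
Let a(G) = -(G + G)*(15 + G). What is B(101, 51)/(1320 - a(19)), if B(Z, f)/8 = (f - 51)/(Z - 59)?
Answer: 0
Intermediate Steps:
a(G) = -2*G*(15 + G)
B(Z, f) = 8*(-51 + f)/(-59 + Z) (B(Z, f) = 8*((f - 51)/(Z - 59)) = 8*((-51 + f)/(-59 + Z)) = 8*(-51 + f)/(-59 + Z))
B(101, 51)/(1320 - a(19)) = (8*(-51 + 51)/(-59 + 101))/(1320 - (-2)*19*(15 + 19)) = (8*0/42)/(1320 - (-2)*19*34) = (8*(1/42)*0)/(1320 - 1*(-1292)) = 0/(1320 + 1292) = 0/2612 = 0*(1/2612) = 0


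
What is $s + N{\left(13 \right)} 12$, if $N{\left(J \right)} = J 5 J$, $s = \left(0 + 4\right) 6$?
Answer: $10164$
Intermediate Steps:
$s = 24$ ($s = 4 \cdot 6 = 24$)
$N{\left(J \right)} = 5 J^{2}$ ($N{\left(J \right)} = 5 J J = 5 J^{2}$)
$s + N{\left(13 \right)} 12 = 24 + 5 \cdot 13^{2} \cdot 12 = 24 + 5 \cdot 169 \cdot 12 = 24 + 845 \cdot 12 = 24 + 10140 = 10164$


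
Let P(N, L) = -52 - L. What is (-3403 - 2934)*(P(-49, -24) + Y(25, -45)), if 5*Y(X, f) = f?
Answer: 234469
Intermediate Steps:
Y(X, f) = f/5
(-3403 - 2934)*(P(-49, -24) + Y(25, -45)) = (-3403 - 2934)*((-52 - 1*(-24)) + (1/5)*(-45)) = -6337*((-52 + 24) - 9) = -6337*(-28 - 9) = -6337*(-37) = 234469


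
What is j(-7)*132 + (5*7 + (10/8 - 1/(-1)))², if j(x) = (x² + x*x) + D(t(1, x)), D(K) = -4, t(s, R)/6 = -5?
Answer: 220729/16 ≈ 13796.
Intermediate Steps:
t(s, R) = -30 (t(s, R) = 6*(-5) = -30)
j(x) = -4 + 2*x² (j(x) = (x² + x*x) - 4 = (x² + x²) - 4 = 2*x² - 4 = -4 + 2*x²)
j(-7)*132 + (5*7 + (10/8 - 1/(-1)))² = (-4 + 2*(-7)²)*132 + (5*7 + (10/8 - 1/(-1)))² = (-4 + 2*49)*132 + (35 + (10*(⅛) - 1*(-1)))² = (-4 + 98)*132 + (35 + (5/4 + 1))² = 94*132 + (35 + 9/4)² = 12408 + (149/4)² = 12408 + 22201/16 = 220729/16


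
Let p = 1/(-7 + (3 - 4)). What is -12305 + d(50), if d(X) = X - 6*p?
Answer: -49017/4 ≈ -12254.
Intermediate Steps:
p = -⅛ (p = 1/(-7 - 1) = 1/(-8) = -⅛ ≈ -0.12500)
d(X) = ¾ + X (d(X) = X - 6*(-⅛) = X + ¾ = ¾ + X)
-12305 + d(50) = -12305 + (¾ + 50) = -12305 + 203/4 = -49017/4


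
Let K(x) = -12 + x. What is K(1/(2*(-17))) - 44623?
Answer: -1517591/34 ≈ -44635.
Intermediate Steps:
K(1/(2*(-17))) - 44623 = (-12 + 1/(2*(-17))) - 44623 = (-12 + 1/(-34)) - 44623 = (-12 - 1/34) - 44623 = -409/34 - 44623 = -1517591/34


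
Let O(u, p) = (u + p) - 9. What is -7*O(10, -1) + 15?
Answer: 15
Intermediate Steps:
O(u, p) = -9 + p + u (O(u, p) = (p + u) - 9 = -9 + p + u)
-7*O(10, -1) + 15 = -7*(-9 - 1 + 10) + 15 = -7*0 + 15 = 0 + 15 = 15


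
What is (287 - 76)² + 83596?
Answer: 128117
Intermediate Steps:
(287 - 76)² + 83596 = 211² + 83596 = 44521 + 83596 = 128117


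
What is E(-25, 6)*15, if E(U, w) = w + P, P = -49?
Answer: -645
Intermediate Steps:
E(U, w) = -49 + w (E(U, w) = w - 49 = -49 + w)
E(-25, 6)*15 = (-49 + 6)*15 = -43*15 = -645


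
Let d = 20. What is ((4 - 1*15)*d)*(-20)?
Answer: 4400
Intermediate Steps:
((4 - 1*15)*d)*(-20) = ((4 - 1*15)*20)*(-20) = ((4 - 15)*20)*(-20) = -11*20*(-20) = -220*(-20) = 4400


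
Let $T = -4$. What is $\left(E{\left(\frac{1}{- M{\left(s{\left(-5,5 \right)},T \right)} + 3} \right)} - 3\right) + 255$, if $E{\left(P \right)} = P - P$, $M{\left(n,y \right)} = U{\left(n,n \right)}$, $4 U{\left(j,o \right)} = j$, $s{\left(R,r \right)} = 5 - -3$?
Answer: $252$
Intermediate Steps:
$s{\left(R,r \right)} = 8$ ($s{\left(R,r \right)} = 5 + 3 = 8$)
$U{\left(j,o \right)} = \frac{j}{4}$
$M{\left(n,y \right)} = \frac{n}{4}$
$E{\left(P \right)} = 0$
$\left(E{\left(\frac{1}{- M{\left(s{\left(-5,5 \right)},T \right)} + 3} \right)} - 3\right) + 255 = \left(0 - 3\right) + 255 = -3 + 255 = 252$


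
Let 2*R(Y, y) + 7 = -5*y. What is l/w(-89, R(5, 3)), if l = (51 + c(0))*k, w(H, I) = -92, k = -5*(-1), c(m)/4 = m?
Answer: -255/92 ≈ -2.7717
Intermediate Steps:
c(m) = 4*m
k = 5
R(Y, y) = -7/2 - 5*y/2 (R(Y, y) = -7/2 + (-5*y)/2 = -7/2 - 5*y/2)
l = 255 (l = (51 + 4*0)*5 = (51 + 0)*5 = 51*5 = 255)
l/w(-89, R(5, 3)) = 255/(-92) = 255*(-1/92) = -255/92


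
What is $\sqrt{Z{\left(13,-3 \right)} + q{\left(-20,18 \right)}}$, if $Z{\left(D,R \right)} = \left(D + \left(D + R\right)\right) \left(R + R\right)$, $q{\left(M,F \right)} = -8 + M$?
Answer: $i \sqrt{166} \approx 12.884 i$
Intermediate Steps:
$Z{\left(D,R \right)} = 2 R \left(R + 2 D\right)$ ($Z{\left(D,R \right)} = \left(R + 2 D\right) 2 R = 2 R \left(R + 2 D\right)$)
$\sqrt{Z{\left(13,-3 \right)} + q{\left(-20,18 \right)}} = \sqrt{2 \left(-3\right) \left(-3 + 2 \cdot 13\right) - 28} = \sqrt{2 \left(-3\right) \left(-3 + 26\right) - 28} = \sqrt{2 \left(-3\right) 23 - 28} = \sqrt{-138 - 28} = \sqrt{-166} = i \sqrt{166}$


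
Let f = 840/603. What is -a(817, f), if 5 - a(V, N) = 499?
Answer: 494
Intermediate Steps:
f = 280/201 (f = 840*(1/603) = 280/201 ≈ 1.3930)
a(V, N) = -494 (a(V, N) = 5 - 1*499 = 5 - 499 = -494)
-a(817, f) = -1*(-494) = 494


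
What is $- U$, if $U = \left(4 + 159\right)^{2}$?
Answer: $-26569$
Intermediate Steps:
$U = 26569$ ($U = 163^{2} = 26569$)
$- U = \left(-1\right) 26569 = -26569$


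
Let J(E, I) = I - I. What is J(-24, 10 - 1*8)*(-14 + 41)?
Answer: 0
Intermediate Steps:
J(E, I) = 0
J(-24, 10 - 1*8)*(-14 + 41) = 0*(-14 + 41) = 0*27 = 0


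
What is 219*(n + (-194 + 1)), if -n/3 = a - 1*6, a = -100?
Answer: 27375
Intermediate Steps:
n = 318 (n = -3*(-100 - 1*6) = -3*(-100 - 6) = -3*(-106) = 318)
219*(n + (-194 + 1)) = 219*(318 + (-194 + 1)) = 219*(318 - 193) = 219*125 = 27375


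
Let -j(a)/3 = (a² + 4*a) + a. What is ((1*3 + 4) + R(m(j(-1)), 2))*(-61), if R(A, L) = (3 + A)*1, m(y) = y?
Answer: -1342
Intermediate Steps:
j(a) = -15*a - 3*a² (j(a) = -3*((a² + 4*a) + a) = -3*(a² + 5*a) = -15*a - 3*a²)
R(A, L) = 3 + A
((1*3 + 4) + R(m(j(-1)), 2))*(-61) = ((1*3 + 4) + (3 - 3*(-1)*(5 - 1)))*(-61) = ((3 + 4) + (3 - 3*(-1)*4))*(-61) = (7 + (3 + 12))*(-61) = (7 + 15)*(-61) = 22*(-61) = -1342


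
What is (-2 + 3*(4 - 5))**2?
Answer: 25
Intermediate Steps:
(-2 + 3*(4 - 5))**2 = (-2 + 3*(-1))**2 = (-2 - 3)**2 = (-5)**2 = 25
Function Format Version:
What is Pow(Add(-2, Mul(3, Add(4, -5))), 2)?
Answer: 25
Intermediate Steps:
Pow(Add(-2, Mul(3, Add(4, -5))), 2) = Pow(Add(-2, Mul(3, -1)), 2) = Pow(Add(-2, -3), 2) = Pow(-5, 2) = 25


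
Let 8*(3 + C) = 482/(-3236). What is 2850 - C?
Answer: 36929473/12944 ≈ 2853.0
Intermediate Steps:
C = -39073/12944 (C = -3 + (482/(-3236))/8 = -3 + (482*(-1/3236))/8 = -3 + (⅛)*(-241/1618) = -3 - 241/12944 = -39073/12944 ≈ -3.0186)
2850 - C = 2850 - 1*(-39073/12944) = 2850 + 39073/12944 = 36929473/12944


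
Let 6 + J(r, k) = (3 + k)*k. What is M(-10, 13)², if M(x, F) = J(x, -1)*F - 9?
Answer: 12769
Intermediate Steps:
J(r, k) = -6 + k*(3 + k) (J(r, k) = -6 + (3 + k)*k = -6 + k*(3 + k))
M(x, F) = -9 - 8*F (M(x, F) = (-6 + (-1)² + 3*(-1))*F - 9 = (-6 + 1 - 3)*F - 9 = -8*F - 9 = -9 - 8*F)
M(-10, 13)² = (-9 - 8*13)² = (-9 - 104)² = (-113)² = 12769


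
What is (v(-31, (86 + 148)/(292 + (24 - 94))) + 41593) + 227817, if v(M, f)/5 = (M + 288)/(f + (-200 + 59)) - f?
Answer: 51612415385/191586 ≈ 2.6940e+5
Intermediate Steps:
v(M, f) = -5*f + 5*(288 + M)/(-141 + f) (v(M, f) = 5*((M + 288)/(f + (-200 + 59)) - f) = 5*((288 + M)/(f - 141) - f) = 5*((288 + M)/(-141 + f) - f) = 5*(-f + (288 + M)/(-141 + f)) = -5*f + 5*(288 + M)/(-141 + f))
(v(-31, (86 + 148)/(292 + (24 - 94))) + 41593) + 227817 = (5*(288 - 31 - ((86 + 148)/(292 + (24 - 94)))² + 141*((86 + 148)/(292 + (24 - 94))))/(-141 + (86 + 148)/(292 + (24 - 94))) + 41593) + 227817 = (5*(288 - 31 - (234/(292 - 70))² + 141*(234/(292 - 70)))/(-141 + 234/(292 - 70)) + 41593) + 227817 = (5*(288 - 31 - (234/222)² + 141*(234/222))/(-141 + 234/222) + 41593) + 227817 = (5*(288 - 31 - (234*(1/222))² + 141*(234*(1/222)))/(-141 + 234*(1/222)) + 41593) + 227817 = (5*(288 - 31 - (39/37)² + 141*(39/37))/(-141 + 39/37) + 41593) + 227817 = (5*(288 - 31 - 1*1521/1369 + 5499/37)/(-5178/37) + 41593) + 227817 = (5*(-37/5178)*(288 - 31 - 1521/1369 + 5499/37) + 41593) + 227817 = (5*(-37/5178)*(553775/1369) + 41593) + 227817 = (-2768875/191586 + 41593) + 227817 = 7965867623/191586 + 227817 = 51612415385/191586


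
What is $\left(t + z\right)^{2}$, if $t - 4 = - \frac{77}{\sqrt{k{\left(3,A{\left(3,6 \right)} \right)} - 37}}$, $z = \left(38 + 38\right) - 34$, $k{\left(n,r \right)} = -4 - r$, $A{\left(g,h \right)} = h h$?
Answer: $\left(46 + i \sqrt{77}\right)^{2} \approx 2039.0 + 807.3 i$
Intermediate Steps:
$A{\left(g,h \right)} = h^{2}$
$z = 42$ ($z = 76 - 34 = 42$)
$t = 4 + i \sqrt{77}$ ($t = 4 - \frac{77}{\sqrt{\left(-4 - 6^{2}\right) - 37}} = 4 - \frac{77}{\sqrt{\left(-4 - 36\right) - 37}} = 4 - \frac{77}{\sqrt{-40 - 37}} = 4 - \frac{77}{\sqrt{-77}} = 4 - \frac{77}{i \sqrt{77}} = 4 - 77 \left(- \frac{i \sqrt{77}}{77}\right) = 4 + i \sqrt{77} \approx 4.0 + 8.775 i$)
$\left(t + z\right)^{2} = \left(\left(4 + i \sqrt{77}\right) + 42\right)^{2} = \left(46 + i \sqrt{77}\right)^{2}$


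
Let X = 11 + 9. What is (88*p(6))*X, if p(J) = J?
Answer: 10560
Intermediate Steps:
X = 20
(88*p(6))*X = (88*6)*20 = 528*20 = 10560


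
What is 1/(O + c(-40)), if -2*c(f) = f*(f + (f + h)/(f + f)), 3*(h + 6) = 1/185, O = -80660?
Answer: -2220/180815671 ≈ -1.2278e-5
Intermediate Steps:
h = -3329/555 (h = -6 + (⅓)/185 = -6 + (⅓)*(1/185) = -6 + 1/555 = -3329/555 ≈ -5.9982)
c(f) = -f*(f + (-3329/555 + f)/(2*f))/2 (c(f) = -f*(f + (f - 3329/555)/(f + f))/2 = -f*(f + (-3329/555 + f)/((2*f)))/2 = -f*(f + (-3329/555 + f)*(1/(2*f)))/2 = -f*(f + (-3329/555 + f)/(2*f))/2)
1/(O + c(-40)) = 1/(-80660 + (3329/2220 - ½*(-40)² - ¼*(-40))) = 1/(-80660 + (3329/2220 - ½*1600 + 10)) = 1/(-80660 + (3329/2220 - 800 + 10)) = 1/(-80660 - 1750471/2220) = 1/(-180815671/2220) = -2220/180815671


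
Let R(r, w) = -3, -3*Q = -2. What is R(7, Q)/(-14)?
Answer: 3/14 ≈ 0.21429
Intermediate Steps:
Q = ⅔ (Q = -⅓*(-2) = ⅔ ≈ 0.66667)
R(7, Q)/(-14) = -3/(-14) = -3*(-1/14) = 3/14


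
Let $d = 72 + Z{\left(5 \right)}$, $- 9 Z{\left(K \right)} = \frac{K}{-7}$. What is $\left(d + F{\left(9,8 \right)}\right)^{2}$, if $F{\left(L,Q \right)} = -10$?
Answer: $\frac{15295921}{3969} \approx 3853.8$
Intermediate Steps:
$Z{\left(K \right)} = \frac{K}{63}$ ($Z{\left(K \right)} = - \frac{K \frac{1}{-7}}{9} = - \frac{K \left(- \frac{1}{7}\right)}{9} = - \frac{\left(- \frac{1}{7}\right) K}{9} = \frac{K}{63}$)
$d = \frac{4541}{63}$ ($d = 72 + \frac{1}{63} \cdot 5 = 72 + \frac{5}{63} = \frac{4541}{63} \approx 72.079$)
$\left(d + F{\left(9,8 \right)}\right)^{2} = \left(\frac{4541}{63} - 10\right)^{2} = \left(\frac{3911}{63}\right)^{2} = \frac{15295921}{3969}$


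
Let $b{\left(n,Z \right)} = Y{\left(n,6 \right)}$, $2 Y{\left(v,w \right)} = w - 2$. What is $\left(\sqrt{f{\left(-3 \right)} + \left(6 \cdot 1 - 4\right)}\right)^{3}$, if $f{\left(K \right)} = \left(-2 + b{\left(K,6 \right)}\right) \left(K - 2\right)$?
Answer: $2 \sqrt{2} \approx 2.8284$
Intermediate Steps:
$Y{\left(v,w \right)} = -1 + \frac{w}{2}$ ($Y{\left(v,w \right)} = \frac{w - 2}{2} = \frac{-2 + w}{2} = -1 + \frac{w}{2}$)
$b{\left(n,Z \right)} = 2$ ($b{\left(n,Z \right)} = -1 + \frac{1}{2} \cdot 6 = -1 + 3 = 2$)
$f{\left(K \right)} = 0$ ($f{\left(K \right)} = \left(-2 + 2\right) \left(K - 2\right) = 0 \left(-2 + K\right) = 0$)
$\left(\sqrt{f{\left(-3 \right)} + \left(6 \cdot 1 - 4\right)}\right)^{3} = \left(\sqrt{0 + \left(6 \cdot 1 - 4\right)}\right)^{3} = \left(\sqrt{0 + \left(6 - 4\right)}\right)^{3} = \left(\sqrt{0 + 2}\right)^{3} = \left(\sqrt{2}\right)^{3} = 2 \sqrt{2}$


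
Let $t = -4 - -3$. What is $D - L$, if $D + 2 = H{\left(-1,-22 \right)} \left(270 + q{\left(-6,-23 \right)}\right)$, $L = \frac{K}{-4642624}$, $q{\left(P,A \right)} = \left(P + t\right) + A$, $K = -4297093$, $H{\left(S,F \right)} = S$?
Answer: $- \frac{1127812101}{4642624} \approx -242.93$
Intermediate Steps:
$t = -1$ ($t = -4 + 3 = -1$)
$q{\left(P,A \right)} = -1 + A + P$ ($q{\left(P,A \right)} = \left(P - 1\right) + A = \left(-1 + P\right) + A = -1 + A + P$)
$L = \frac{4297093}{4642624}$ ($L = - \frac{4297093}{-4642624} = \left(-4297093\right) \left(- \frac{1}{4642624}\right) = \frac{4297093}{4642624} \approx 0.92557$)
$D = -242$ ($D = -2 - \left(270 - 30\right) = -2 - 240 = -242$)
$D - L = -242 - \frac{4297093}{4642624} = - \frac{1127812101}{4642624}$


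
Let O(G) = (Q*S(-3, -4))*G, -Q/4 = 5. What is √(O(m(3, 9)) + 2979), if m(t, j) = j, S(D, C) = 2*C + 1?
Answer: 3*√471 ≈ 65.108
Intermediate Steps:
S(D, C) = 1 + 2*C
Q = -20 (Q = -4*5 = -20)
O(G) = 140*G (O(G) = (-20*(1 + 2*(-4)))*G = (-20*(1 - 8))*G = (-20*(-7))*G = 140*G)
√(O(m(3, 9)) + 2979) = √(140*9 + 2979) = √(1260 + 2979) = √4239 = 3*√471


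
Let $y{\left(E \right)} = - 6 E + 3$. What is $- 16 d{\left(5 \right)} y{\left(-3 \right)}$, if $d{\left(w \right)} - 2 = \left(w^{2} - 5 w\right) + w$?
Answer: $-2352$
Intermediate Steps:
$y{\left(E \right)} = 3 - 6 E$
$d{\left(w \right)} = 2 + w^{2} - 4 w$ ($d{\left(w \right)} = 2 + \left(\left(w^{2} - 5 w\right) + w\right) = 2 + \left(w^{2} - 4 w\right) = 2 + w^{2} - 4 w$)
$- 16 d{\left(5 \right)} y{\left(-3 \right)} = - 16 \left(2 + 5^{2} - 20\right) \left(3 - -18\right) = - 16 \left(2 + 25 - 20\right) \left(3 + 18\right) = \left(-16\right) 7 \cdot 21 = \left(-112\right) 21 = -2352$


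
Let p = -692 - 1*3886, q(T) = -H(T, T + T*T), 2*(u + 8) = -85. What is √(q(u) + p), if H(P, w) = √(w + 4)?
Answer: √(-18312 - 2*√10015)/2 ≈ 68.03*I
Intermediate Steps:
u = -101/2 (u = -8 + (½)*(-85) = -8 - 85/2 = -101/2 ≈ -50.500)
H(P, w) = √(4 + w)
q(T) = -√(4 + T + T²) (q(T) = -√(4 + (T + T*T)) = -√(4 + (T + T²)) = -√(4 + T + T²))
p = -4578 (p = -692 - 3886 = -4578)
√(q(u) + p) = √(-√(4 - 101*(1 - 101/2)/2) - 4578) = √(-√(4 - 101/2*(-99/2)) - 4578) = √(-√(4 + 9999/4) - 4578) = √(-√(10015/4) - 4578) = √(-√10015/2 - 4578) = √(-4578 - √10015/2)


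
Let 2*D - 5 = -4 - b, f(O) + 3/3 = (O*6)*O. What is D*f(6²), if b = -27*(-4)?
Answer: -831925/2 ≈ -4.1596e+5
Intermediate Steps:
f(O) = -1 + 6*O² (f(O) = -1 + (O*6)*O = -1 + (6*O)*O = -1 + 6*O²)
b = 108
D = -107/2 (D = 5/2 + (-4 - 1*108)/2 = 5/2 + (-4 - 108)/2 = 5/2 + (½)*(-112) = 5/2 - 56 = -107/2 ≈ -53.500)
D*f(6²) = -107*(-1 + 6*(6²)²)/2 = -107*(-1 + 6*36²)/2 = -107*(-1 + 6*1296)/2 = -107*(-1 + 7776)/2 = -107/2*7775 = -831925/2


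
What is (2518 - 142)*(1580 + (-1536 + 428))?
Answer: 1121472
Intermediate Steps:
(2518 - 142)*(1580 + (-1536 + 428)) = 2376*(1580 - 1108) = 2376*472 = 1121472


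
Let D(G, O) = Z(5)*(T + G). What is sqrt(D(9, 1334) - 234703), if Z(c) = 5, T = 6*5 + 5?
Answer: I*sqrt(234483) ≈ 484.23*I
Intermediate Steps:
T = 35 (T = 30 + 5 = 35)
D(G, O) = 175 + 5*G (D(G, O) = 5*(35 + G) = 175 + 5*G)
sqrt(D(9, 1334) - 234703) = sqrt((175 + 5*9) - 234703) = sqrt((175 + 45) - 234703) = sqrt(220 - 234703) = sqrt(-234483) = I*sqrt(234483)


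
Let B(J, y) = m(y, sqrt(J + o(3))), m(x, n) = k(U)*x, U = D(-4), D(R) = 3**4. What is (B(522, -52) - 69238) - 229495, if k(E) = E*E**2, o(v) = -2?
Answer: -27933665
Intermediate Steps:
D(R) = 81
U = 81
k(E) = E**3
m(x, n) = 531441*x (m(x, n) = 81**3*x = 531441*x)
B(J, y) = 531441*y
(B(522, -52) - 69238) - 229495 = (531441*(-52) - 69238) - 229495 = (-27634932 - 69238) - 229495 = -27704170 - 229495 = -27933665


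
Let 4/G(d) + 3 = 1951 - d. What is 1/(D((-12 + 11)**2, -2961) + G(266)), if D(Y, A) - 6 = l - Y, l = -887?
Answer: -841/741760 ≈ -0.0011338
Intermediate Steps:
G(d) = 4/(1948 - d) (G(d) = 4/(-3 + (1951 - d)) = 4/(1948 - d))
D(Y, A) = -881 - Y (D(Y, A) = 6 + (-887 - Y) = -881 - Y)
1/(D((-12 + 11)**2, -2961) + G(266)) = 1/((-881 - (-12 + 11)**2) - 4/(-1948 + 266)) = 1/((-881 - 1*(-1)**2) - 4/(-1682)) = 1/((-881 - 1*1) - 4*(-1/1682)) = 1/((-881 - 1) + 2/841) = 1/(-882 + 2/841) = 1/(-741760/841) = -841/741760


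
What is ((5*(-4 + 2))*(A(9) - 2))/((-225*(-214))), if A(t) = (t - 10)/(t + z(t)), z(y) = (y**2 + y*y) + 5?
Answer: 353/847440 ≈ 0.00041655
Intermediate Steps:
z(y) = 5 + 2*y**2 (z(y) = (y**2 + y**2) + 5 = 2*y**2 + 5 = 5 + 2*y**2)
A(t) = (-10 + t)/(5 + t + 2*t**2) (A(t) = (t - 10)/(t + (5 + 2*t**2)) = (-10 + t)/(5 + t + 2*t**2))
((5*(-4 + 2))*(A(9) - 2))/((-225*(-214))) = ((5*(-4 + 2))*((-10 + 9)/(5 + 9 + 2*9**2) - 2))/((-225*(-214))) = ((5*(-2))*(-1/(5 + 9 + 2*81) - 2))/48150 = -10*(-1/(5 + 9 + 162) - 2)*(1/48150) = -10*(-1/176 - 2)*(1/48150) = -10*(-353/176)*(1/48150) = (1765/88)*(1/48150) = 353/847440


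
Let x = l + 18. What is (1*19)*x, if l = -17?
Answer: 19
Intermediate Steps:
x = 1 (x = -17 + 18 = 1)
(1*19)*x = (1*19)*1 = 19*1 = 19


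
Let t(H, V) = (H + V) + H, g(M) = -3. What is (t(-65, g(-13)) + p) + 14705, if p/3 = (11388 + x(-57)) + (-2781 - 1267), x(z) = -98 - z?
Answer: 36469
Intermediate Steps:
t(H, V) = V + 2*H
p = 21897 (p = 3*((11388 + (-98 - 1*(-57))) + (-2781 - 1267)) = 3*((11388 + (-98 + 57)) - 4048) = 3*((11388 - 41) - 4048) = 3*(11347 - 4048) = 3*7299 = 21897)
(t(-65, g(-13)) + p) + 14705 = ((-3 + 2*(-65)) + 21897) + 14705 = ((-3 - 130) + 21897) + 14705 = (-133 + 21897) + 14705 = 21764 + 14705 = 36469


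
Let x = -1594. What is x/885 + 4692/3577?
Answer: -1549318/3165645 ≈ -0.48942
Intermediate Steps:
x/885 + 4692/3577 = -1594/885 + 4692/3577 = -1549318/3165645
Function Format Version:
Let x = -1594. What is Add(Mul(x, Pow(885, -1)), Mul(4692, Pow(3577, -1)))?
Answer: Rational(-1549318, 3165645) ≈ -0.48942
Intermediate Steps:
Add(Mul(x, Pow(885, -1)), Mul(4692, Pow(3577, -1))) = Add(Mul(-1594, Pow(885, -1)), Mul(4692, Pow(3577, -1))) = Add(Mul(-1594, Rational(1, 885)), Mul(4692, Rational(1, 3577))) = Add(Rational(-1594, 885), Rational(4692, 3577)) = Rational(-1549318, 3165645)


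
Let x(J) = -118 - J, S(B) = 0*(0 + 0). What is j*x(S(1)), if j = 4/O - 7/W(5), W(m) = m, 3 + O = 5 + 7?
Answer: 5074/45 ≈ 112.76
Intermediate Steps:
O = 9 (O = -3 + (5 + 7) = -3 + 12 = 9)
S(B) = 0 (S(B) = 0*0 = 0)
j = -43/45 (j = 4/9 - 7/5 = -43/45 ≈ -0.95556)
j*x(S(1)) = -43*(-118 - 1*0)/45 = -43*(-118 + 0)/45 = -43/45*(-118) = 5074/45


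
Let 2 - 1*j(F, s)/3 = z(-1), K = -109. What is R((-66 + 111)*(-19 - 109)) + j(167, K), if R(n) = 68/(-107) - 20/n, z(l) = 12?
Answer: -943957/30816 ≈ -30.632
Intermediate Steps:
R(n) = -68/107 - 20/n (R(n) = 68*(-1/107) - 20/n = -68/107 - 20/n)
j(F, s) = -30 (j(F, s) = 6 - 3*12 = 6 - 36 = -30)
R((-66 + 111)*(-19 - 109)) + j(167, K) = (-68/107 - 20*1/((-66 + 111)*(-19 - 109))) - 30 = (-68/107 - 20/(45*(-128))) - 30 = (-68/107 - 20/(-5760)) - 30 = (-68/107 - 20*(-1/5760)) - 30 = (-68/107 + 1/288) - 30 = -19477/30816 - 30 = -943957/30816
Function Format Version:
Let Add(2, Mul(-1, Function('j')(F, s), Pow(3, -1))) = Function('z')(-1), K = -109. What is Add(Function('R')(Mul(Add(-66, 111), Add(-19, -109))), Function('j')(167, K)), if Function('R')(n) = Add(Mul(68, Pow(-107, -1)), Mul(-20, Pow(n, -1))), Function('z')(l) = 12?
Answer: Rational(-943957, 30816) ≈ -30.632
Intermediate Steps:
Function('R')(n) = Add(Rational(-68, 107), Mul(-20, Pow(n, -1))) (Function('R')(n) = Add(Mul(68, Rational(-1, 107)), Mul(-20, Pow(n, -1))) = Add(Rational(-68, 107), Mul(-20, Pow(n, -1))))
Function('j')(F, s) = -30 (Function('j')(F, s) = Add(6, Mul(-3, 12)) = Add(6, -36) = -30)
Add(Function('R')(Mul(Add(-66, 111), Add(-19, -109))), Function('j')(167, K)) = Add(Add(Rational(-68, 107), Mul(-20, Pow(Mul(Add(-66, 111), Add(-19, -109)), -1))), -30) = Add(Add(Rational(-68, 107), Mul(-20, Pow(Mul(45, -128), -1))), -30) = Add(Add(Rational(-68, 107), Mul(-20, Pow(-5760, -1))), -30) = Add(Add(Rational(-68, 107), Mul(-20, Rational(-1, 5760))), -30) = Add(Add(Rational(-68, 107), Rational(1, 288)), -30) = Add(Rational(-19477, 30816), -30) = Rational(-943957, 30816)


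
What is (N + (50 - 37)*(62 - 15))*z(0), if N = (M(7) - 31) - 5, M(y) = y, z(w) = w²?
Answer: 0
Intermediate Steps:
N = -29 (N = (7 - 31) - 5 = -24 - 5 = -29)
(N + (50 - 37)*(62 - 15))*z(0) = (-29 + (50 - 37)*(62 - 15))*0² = (-29 + 13*47)*0 = (-29 + 611)*0 = 582*0 = 0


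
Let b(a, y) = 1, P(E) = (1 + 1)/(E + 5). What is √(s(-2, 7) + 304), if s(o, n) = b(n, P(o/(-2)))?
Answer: √305 ≈ 17.464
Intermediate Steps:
P(E) = 2/(5 + E)
s(o, n) = 1
√(s(-2, 7) + 304) = √(1 + 304) = √305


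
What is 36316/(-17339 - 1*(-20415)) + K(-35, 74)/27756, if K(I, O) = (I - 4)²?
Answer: 28129597/2371596 ≈ 11.861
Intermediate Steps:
K(I, O) = (-4 + I)²
36316/(-17339 - 1*(-20415)) + K(-35, 74)/27756 = 36316/(-17339 - 1*(-20415)) + (-4 - 35)²/27756 = 36316/(-17339 + 20415) + (-39)²*(1/27756) = 36316/3076 + 1521*(1/27756) = 36316*(1/3076) + 169/3084 = 9079/769 + 169/3084 = 28129597/2371596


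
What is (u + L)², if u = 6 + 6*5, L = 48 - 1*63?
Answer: 441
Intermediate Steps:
L = -15 (L = 48 - 63 = -15)
u = 36 (u = 6 + 30 = 36)
(u + L)² = (36 - 15)² = 21² = 441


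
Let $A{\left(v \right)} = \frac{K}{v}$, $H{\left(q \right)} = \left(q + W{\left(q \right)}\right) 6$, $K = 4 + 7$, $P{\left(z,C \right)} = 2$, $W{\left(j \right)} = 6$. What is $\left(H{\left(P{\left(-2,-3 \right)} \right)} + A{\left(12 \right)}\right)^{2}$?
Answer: $\frac{344569}{144} \approx 2392.8$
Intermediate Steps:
$K = 11$
$H{\left(q \right)} = 36 + 6 q$ ($H{\left(q \right)} = \left(q + 6\right) 6 = \left(6 + q\right) 6 = 36 + 6 q$)
$A{\left(v \right)} = \frac{11}{v}$
$\left(H{\left(P{\left(-2,-3 \right)} \right)} + A{\left(12 \right)}\right)^{2} = \left(\left(36 + 6 \cdot 2\right) + \frac{11}{12}\right)^{2} = \left(\left(36 + 12\right) + 11 \cdot \frac{1}{12}\right)^{2} = \left(48 + \frac{11}{12}\right)^{2} = \left(\frac{587}{12}\right)^{2} = \frac{344569}{144}$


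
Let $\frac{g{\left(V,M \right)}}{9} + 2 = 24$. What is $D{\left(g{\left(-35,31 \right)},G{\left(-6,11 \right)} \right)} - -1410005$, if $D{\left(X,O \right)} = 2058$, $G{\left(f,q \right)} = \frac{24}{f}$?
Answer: $1412063$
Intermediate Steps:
$g{\left(V,M \right)} = 198$ ($g{\left(V,M \right)} = -18 + 9 \cdot 24 = -18 + 216 = 198$)
$D{\left(g{\left(-35,31 \right)},G{\left(-6,11 \right)} \right)} - -1410005 = 2058 - -1410005 = 2058 + 1410005 = 1412063$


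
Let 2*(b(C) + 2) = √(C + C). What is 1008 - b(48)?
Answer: 1010 - 2*√6 ≈ 1005.1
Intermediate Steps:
b(C) = -2 + √2*√C/2 (b(C) = -2 + √(C + C)/2 = -2 + √(2*C)/2 = -2 + (√2*√C)/2 = -2 + √2*√C/2)
1008 - b(48) = 1008 - (-2 + √2*√48/2) = 1008 - (-2 + √2*(4*√3)/2) = 1008 - (-2 + 2*√6) = 1008 + (2 - 2*√6) = 1010 - 2*√6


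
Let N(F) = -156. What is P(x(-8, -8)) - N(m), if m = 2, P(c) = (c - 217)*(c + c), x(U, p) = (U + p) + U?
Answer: 11724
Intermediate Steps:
x(U, p) = p + 2*U
P(c) = 2*c*(-217 + c) (P(c) = (-217 + c)*(2*c) = 2*c*(-217 + c))
P(x(-8, -8)) - N(m) = 2*(-8 + 2*(-8))*(-217 + (-8 + 2*(-8))) - 1*(-156) = 2*(-8 - 16)*(-217 + (-8 - 16)) + 156 = 2*(-24)*(-217 - 24) + 156 = 2*(-24)*(-241) + 156 = 11568 + 156 = 11724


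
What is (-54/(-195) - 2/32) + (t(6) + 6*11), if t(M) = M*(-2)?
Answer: 56383/1040 ≈ 54.214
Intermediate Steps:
t(M) = -2*M
(-54/(-195) - 2/32) + (t(6) + 6*11) = (-54/(-195) - 2/32) + (-2*6 + 6*11) = (-54*(-1/195) - 2*1/32) + (-12 + 66) = (18/65 - 1/16) + 54 = 223/1040 + 54 = 56383/1040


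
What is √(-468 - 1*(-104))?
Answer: 2*I*√91 ≈ 19.079*I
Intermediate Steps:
√(-468 - 1*(-104)) = √(-468 + 104) = √(-364) = 2*I*√91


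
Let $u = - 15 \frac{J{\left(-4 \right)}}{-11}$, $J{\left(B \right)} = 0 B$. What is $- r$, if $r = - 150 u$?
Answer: $0$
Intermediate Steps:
$J{\left(B \right)} = 0$
$u = 0$ ($u = - 15 \frac{0}{-11} = - 15 \cdot 0 \left(- \frac{1}{11}\right) = \left(-15\right) 0 = 0$)
$r = 0$ ($r = \left(-150\right) 0 = 0$)
$- r = \left(-1\right) 0 = 0$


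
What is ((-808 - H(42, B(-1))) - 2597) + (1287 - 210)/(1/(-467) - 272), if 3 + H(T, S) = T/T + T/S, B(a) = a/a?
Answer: -438104084/127025 ≈ -3449.0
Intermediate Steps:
B(a) = 1
H(T, S) = -2 + T/S (H(T, S) = -3 + (T/T + T/S) = -3 + (1 + T/S) = -2 + T/S)
((-808 - H(42, B(-1))) - 2597) + (1287 - 210)/(1/(-467) - 272) = ((-808 - (-2 + 42/1)) - 2597) + (1287 - 210)/(1/(-467) - 272) = ((-808 - (-2 + 42*1)) - 2597) + 1077/(-1/467 - 272) = ((-808 - (-2 + 42)) - 2597) + 1077/(-127025/467) = ((-808 - 1*40) - 2597) + 1077*(-467/127025) = ((-808 - 40) - 2597) - 502959/127025 = (-848 - 2597) - 502959/127025 = -3445 - 502959/127025 = -438104084/127025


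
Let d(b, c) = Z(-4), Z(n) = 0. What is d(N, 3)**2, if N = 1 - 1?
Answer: 0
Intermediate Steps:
N = 0
d(b, c) = 0
d(N, 3)**2 = 0**2 = 0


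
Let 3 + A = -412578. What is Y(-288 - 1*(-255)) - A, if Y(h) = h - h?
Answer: 412581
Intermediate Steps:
A = -412581 (A = -3 - 412578 = -412581)
Y(h) = 0
Y(-288 - 1*(-255)) - A = 0 - 1*(-412581) = 0 + 412581 = 412581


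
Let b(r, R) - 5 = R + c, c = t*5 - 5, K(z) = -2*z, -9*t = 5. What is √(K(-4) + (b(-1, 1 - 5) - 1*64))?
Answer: I*√565/3 ≈ 7.9232*I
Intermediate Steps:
t = -5/9 (t = -⅑*5 = -5/9 ≈ -0.55556)
c = -70/9 (c = -5/9*5 - 5 = -25/9 - 5 = -70/9 ≈ -7.7778)
b(r, R) = -25/9 + R (b(r, R) = 5 + (R - 70/9) = 5 + (-70/9 + R) = -25/9 + R)
√(K(-4) + (b(-1, 1 - 5) - 1*64)) = √(-2*(-4) + ((-25/9 + (1 - 5)) - 1*64)) = √(8 + ((-25/9 - 4) - 64)) = √(8 + (-61/9 - 64)) = √(8 - 637/9) = √(-565/9) = I*√565/3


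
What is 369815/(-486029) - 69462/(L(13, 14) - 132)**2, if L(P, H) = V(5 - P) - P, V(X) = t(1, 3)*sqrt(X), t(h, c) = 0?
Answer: -41535906773/10218759725 ≈ -4.0647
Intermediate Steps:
V(X) = 0 (V(X) = 0*sqrt(X) = 0)
L(P, H) = -P (L(P, H) = 0 - P = -P)
369815/(-486029) - 69462/(L(13, 14) - 132)**2 = 369815/(-486029) - 69462/(-1*13 - 132)**2 = 369815*(-1/486029) - 69462/(-13 - 132)**2 = -369815/486029 - 69462/((-145)**2) = -369815/486029 - 69462/21025 = -41535906773/10218759725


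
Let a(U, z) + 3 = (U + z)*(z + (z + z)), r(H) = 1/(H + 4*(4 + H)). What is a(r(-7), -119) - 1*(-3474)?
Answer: 873483/19 ≈ 45973.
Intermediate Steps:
r(H) = 1/(16 + 5*H) (r(H) = 1/(H + (16 + 4*H)) = 1/(16 + 5*H))
a(U, z) = -3 + 3*z*(U + z) (a(U, z) = -3 + (U + z)*(z + (z + z)) = -3 + (U + z)*(z + 2*z) = -3 + (U + z)*(3*z) = -3 + 3*z*(U + z))
a(r(-7), -119) - 1*(-3474) = (-3 + 3*(-119)**2 + 3*(-119)/(16 + 5*(-7))) - 1*(-3474) = (-3 + 3*14161 + 3*(-119)/(16 - 35)) + 3474 = (-3 + 42483 + 3*(-119)/(-19)) + 3474 = (-3 + 42483 + 3*(-1/19)*(-119)) + 3474 = (-3 + 42483 + 357/19) + 3474 = 807477/19 + 3474 = 873483/19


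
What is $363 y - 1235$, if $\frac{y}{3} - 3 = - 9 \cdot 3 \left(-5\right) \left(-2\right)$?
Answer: $-291998$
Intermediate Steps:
$y = -801$ ($y = 9 + 3 \left(- 9 \cdot 3 \left(-5\right) \left(-2\right)\right) = 9 + 3 \left(- 9 \left(\left(-15\right) \left(-2\right)\right)\right) = 9 + 3 \left(\left(-9\right) 30\right) = 9 + 3 \left(-270\right) = 9 - 810 = -801$)
$363 y - 1235 = 363 \left(-801\right) - 1235 = -290763 - 1235 = -291998$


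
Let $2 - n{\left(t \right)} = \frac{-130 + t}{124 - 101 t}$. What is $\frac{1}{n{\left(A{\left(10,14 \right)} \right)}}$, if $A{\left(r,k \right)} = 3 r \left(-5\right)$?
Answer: $\frac{1091}{2202} \approx 0.49546$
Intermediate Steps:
$A{\left(r,k \right)} = - 15 r$
$n{\left(t \right)} = 2 - \frac{-130 + t}{124 - 101 t}$
$\frac{1}{n{\left(A{\left(10,14 \right)} \right)}} = \frac{1}{7 \frac{1}{-124 + 101 \left(\left(-15\right) 10\right)} \left(-54 + 29 \left(\left(-15\right) 10\right)\right)} = \frac{1}{7 \frac{1}{-124 + 101 \left(-150\right)} \left(-54 + 29 \left(-150\right)\right)} = \frac{1}{7 \frac{1}{-124 - 15150} \left(-54 - 4350\right)} = \frac{1}{7 \frac{1}{-15274} \left(-4404\right)} = \frac{1}{7 \left(- \frac{1}{15274}\right) \left(-4404\right)} = \frac{1}{\frac{2202}{1091}} = \frac{1091}{2202}$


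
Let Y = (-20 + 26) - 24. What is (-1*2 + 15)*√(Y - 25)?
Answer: 13*I*√43 ≈ 85.247*I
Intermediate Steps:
Y = -18 (Y = 6 - 24 = -18)
(-1*2 + 15)*√(Y - 25) = (-1*2 + 15)*√(-18 - 25) = (-2 + 15)*√(-43) = 13*(I*√43) = 13*I*√43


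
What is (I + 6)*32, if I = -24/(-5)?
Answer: 1728/5 ≈ 345.60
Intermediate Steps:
I = 24/5 (I = -24*(-⅕) = 24/5 ≈ 4.8000)
(I + 6)*32 = (24/5 + 6)*32 = (54/5)*32 = 1728/5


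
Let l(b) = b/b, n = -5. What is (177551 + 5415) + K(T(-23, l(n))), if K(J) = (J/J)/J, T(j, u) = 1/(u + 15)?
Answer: 182982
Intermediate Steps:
l(b) = 1
T(j, u) = 1/(15 + u)
K(J) = 1/J
(177551 + 5415) + K(T(-23, l(n))) = (177551 + 5415) + 1/(1/(15 + 1)) = 182966 + 1/(1/16) = 182966 + 16 = 182982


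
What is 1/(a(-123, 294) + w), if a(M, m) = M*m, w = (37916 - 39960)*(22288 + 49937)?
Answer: -1/147664062 ≈ -6.7721e-9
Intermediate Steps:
w = -147627900 (w = -2044*72225 = -147627900)
1/(a(-123, 294) + w) = 1/(-123*294 - 147627900) = 1/(-36162 - 147627900) = 1/(-147664062) = -1/147664062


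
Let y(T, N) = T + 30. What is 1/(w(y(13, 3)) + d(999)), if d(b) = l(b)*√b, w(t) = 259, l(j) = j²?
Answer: -7/26892161890214 + 2187*√111/726815186222 ≈ 3.1702e-8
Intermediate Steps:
y(T, N) = 30 + T
d(b) = b^(5/2) (d(b) = b²*√b = b^(5/2))
1/(w(y(13, 3)) + d(999)) = 1/(259 + 999^(5/2)) = 1/(259 + 2994003*√111)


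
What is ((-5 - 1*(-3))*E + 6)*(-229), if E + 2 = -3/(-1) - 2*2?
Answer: -2748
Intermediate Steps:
E = -3 (E = -2 + (-3/(-1) - 2*2) = -2 + (-3*(-1) - 4) = -2 + (3 - 4) = -2 - 1 = -3)
((-5 - 1*(-3))*E + 6)*(-229) = ((-5 - 1*(-3))*(-3) + 6)*(-229) = ((-5 + 3)*(-3) + 6)*(-229) = (-2*(-3) + 6)*(-229) = (6 + 6)*(-229) = 12*(-229) = -2748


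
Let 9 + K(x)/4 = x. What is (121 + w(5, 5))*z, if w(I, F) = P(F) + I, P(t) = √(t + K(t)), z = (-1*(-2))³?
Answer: 1008 + 8*I*√11 ≈ 1008.0 + 26.533*I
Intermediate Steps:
K(x) = -36 + 4*x
z = 8 (z = 2³ = 8)
P(t) = √(-36 + 5*t) (P(t) = √(t + (-36 + 4*t)) = √(-36 + 5*t))
w(I, F) = I + √(-36 + 5*F) (w(I, F) = √(-36 + 5*F) + I = I + √(-36 + 5*F))
(121 + w(5, 5))*z = (121 + (5 + √(-36 + 5*5)))*8 = (121 + (5 + √(-36 + 25)))*8 = (121 + (5 + √(-11)))*8 = (121 + (5 + I*√11))*8 = (126 + I*√11)*8 = 1008 + 8*I*√11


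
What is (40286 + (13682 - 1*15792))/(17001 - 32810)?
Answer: -38176/15809 ≈ -2.4148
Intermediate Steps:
(40286 + (13682 - 1*15792))/(17001 - 32810) = (40286 + (13682 - 15792))/(-15809) = (40286 - 2110)*(-1/15809) = 38176*(-1/15809) = -38176/15809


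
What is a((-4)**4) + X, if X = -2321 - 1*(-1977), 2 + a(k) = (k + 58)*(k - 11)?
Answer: 76584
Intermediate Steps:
a(k) = -2 + (-11 + k)*(58 + k) (a(k) = -2 + (k + 58)*(k - 11) = -2 + (58 + k)*(-11 + k) = -2 + (-11 + k)*(58 + k))
X = -344 (X = -2321 + 1977 = -344)
a((-4)**4) + X = (-640 + ((-4)**4)**2 + 47*(-4)**4) - 344 = (-640 + 256**2 + 47*256) - 344 = (-640 + 65536 + 12032) - 344 = 76928 - 344 = 76584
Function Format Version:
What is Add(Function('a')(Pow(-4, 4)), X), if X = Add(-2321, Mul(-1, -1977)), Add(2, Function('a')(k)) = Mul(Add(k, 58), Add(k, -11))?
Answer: 76584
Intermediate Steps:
Function('a')(k) = Add(-2, Mul(Add(-11, k), Add(58, k))) (Function('a')(k) = Add(-2, Mul(Add(k, 58), Add(k, -11))) = Add(-2, Mul(Add(58, k), Add(-11, k))) = Add(-2, Mul(Add(-11, k), Add(58, k))))
X = -344 (X = Add(-2321, 1977) = -344)
Add(Function('a')(Pow(-4, 4)), X) = Add(Add(-640, Pow(Pow(-4, 4), 2), Mul(47, Pow(-4, 4))), -344) = Add(Add(-640, Pow(256, 2), Mul(47, 256)), -344) = Add(Add(-640, 65536, 12032), -344) = Add(76928, -344) = 76584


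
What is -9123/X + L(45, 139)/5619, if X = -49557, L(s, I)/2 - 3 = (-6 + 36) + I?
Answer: 22769915/92820261 ≈ 0.24531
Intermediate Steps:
L(s, I) = 66 + 2*I (L(s, I) = 6 + 2*((-6 + 36) + I) = 6 + 2*(30 + I) = 6 + (60 + 2*I) = 66 + 2*I)
-9123/X + L(45, 139)/5619 = -9123/(-49557) + (66 + 2*139)/5619 = -9123*(-1/49557) + (66 + 278)*(1/5619) = 3041/16519 + 344*(1/5619) = 3041/16519 + 344/5619 = 22769915/92820261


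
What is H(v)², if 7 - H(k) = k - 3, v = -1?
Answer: 121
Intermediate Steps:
H(k) = 10 - k (H(k) = 7 - (k - 3) = 7 - (-3 + k) = 7 + (3 - k) = 10 - k)
H(v)² = (10 - 1*(-1))² = (10 + 1)² = 11² = 121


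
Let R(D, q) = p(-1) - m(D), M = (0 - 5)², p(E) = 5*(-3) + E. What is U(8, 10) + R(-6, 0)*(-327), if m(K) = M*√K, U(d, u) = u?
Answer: 5242 + 8175*I*√6 ≈ 5242.0 + 20025.0*I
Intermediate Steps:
p(E) = -15 + E
M = 25 (M = (-5)² = 25)
m(K) = 25*√K
R(D, q) = -16 - 25*√D (R(D, q) = (-15 - 1) - 25*√D = -16 - 25*√D)
U(8, 10) + R(-6, 0)*(-327) = 10 + (-16 - 25*I*√6)*(-327) = 10 + (5232 + 8175*I*√6) = 5242 + 8175*I*√6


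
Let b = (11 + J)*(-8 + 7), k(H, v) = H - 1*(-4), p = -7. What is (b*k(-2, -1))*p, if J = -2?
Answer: 126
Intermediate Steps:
k(H, v) = 4 + H (k(H, v) = H + 4 = 4 + H)
b = -9 (b = (11 - 2)*(-8 + 7) = 9*(-1) = -9)
(b*k(-2, -1))*p = -9*(4 - 2)*(-7) = -9*2*(-7) = -18*(-7) = 126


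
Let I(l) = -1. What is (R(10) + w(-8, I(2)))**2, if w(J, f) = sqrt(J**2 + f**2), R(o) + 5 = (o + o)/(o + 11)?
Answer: 35890/441 - 170*sqrt(65)/21 ≈ 16.117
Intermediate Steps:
R(o) = -5 + 2*o/(11 + o) (R(o) = -5 + (o + o)/(o + 11) = -5 + (2*o)/(11 + o) = -5 + 2*o/(11 + o))
(R(10) + w(-8, I(2)))**2 = ((-55 - 3*10)/(11 + 10) + sqrt((-8)**2 + (-1)**2))**2 = ((-55 - 30)/21 + sqrt(64 + 1))**2 = ((1/21)*(-85) + sqrt(65))**2 = (-85/21 + sqrt(65))**2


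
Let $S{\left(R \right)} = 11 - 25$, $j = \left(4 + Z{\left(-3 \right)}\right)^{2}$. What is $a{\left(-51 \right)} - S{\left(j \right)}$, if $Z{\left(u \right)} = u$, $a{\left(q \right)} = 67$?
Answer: $81$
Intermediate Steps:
$j = 1$ ($j = \left(4 - 3\right)^{2} = 1^{2} = 1$)
$S{\left(R \right)} = -14$ ($S{\left(R \right)} = 11 - 25 = -14$)
$a{\left(-51 \right)} - S{\left(j \right)} = 67 - -14 = 67 + 14 = 81$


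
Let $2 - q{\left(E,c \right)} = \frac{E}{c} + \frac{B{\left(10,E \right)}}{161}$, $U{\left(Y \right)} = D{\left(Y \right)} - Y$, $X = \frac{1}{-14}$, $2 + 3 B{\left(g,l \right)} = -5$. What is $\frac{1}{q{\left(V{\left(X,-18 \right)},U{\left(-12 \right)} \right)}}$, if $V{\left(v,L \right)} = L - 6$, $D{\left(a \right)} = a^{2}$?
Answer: $\frac{897}{1945} \approx 0.46118$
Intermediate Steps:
$B{\left(g,l \right)} = - \frac{7}{3}$ ($B{\left(g,l \right)} = - \frac{2}{3} + \frac{1}{3} \left(-5\right) = - \frac{2}{3} - \frac{5}{3} = - \frac{7}{3}$)
$X = - \frac{1}{14} \approx -0.071429$
$U{\left(Y \right)} = Y^{2} - Y$
$V{\left(v,L \right)} = -6 + L$ ($V{\left(v,L \right)} = L - 6 = -6 + L$)
$q{\left(E,c \right)} = \frac{139}{69} - \frac{E}{c}$ ($q{\left(E,c \right)} = 2 - \left(\frac{E}{c} - \frac{7}{3 \cdot 161}\right) = 2 - \left(\frac{E}{c} - \frac{1}{69}\right) = 2 - \left(- \frac{1}{69} + \frac{E}{c}\right) = \frac{139}{69} - \frac{E}{c}$)
$\frac{1}{q{\left(V{\left(X,-18 \right)},U{\left(-12 \right)} \right)}} = \frac{1}{\frac{139}{69} - \frac{-6 - 18}{\left(-12\right) \left(-1 - 12\right)}} = \frac{1}{\frac{139}{69} - - \frac{24}{\left(-12\right) \left(-13\right)}} = \frac{1}{\frac{139}{69} - - \frac{24}{156}} = \frac{1}{\frac{139}{69} - \left(-24\right) \frac{1}{156}} = \frac{1}{\frac{139}{69} + \frac{2}{13}} = \frac{1}{\frac{1945}{897}} = \frac{897}{1945}$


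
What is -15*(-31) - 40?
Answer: 425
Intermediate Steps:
-15*(-31) - 40 = 465 - 40 = 425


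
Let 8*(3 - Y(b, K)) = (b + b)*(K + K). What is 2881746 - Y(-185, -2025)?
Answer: 6138111/2 ≈ 3.0691e+6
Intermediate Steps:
Y(b, K) = 3 - K*b/2 (Y(b, K) = 3 - (b + b)*(K + K)/8 = 3 - 2*b*2*K/8 = 3 - K*b/2)
2881746 - Y(-185, -2025) = 2881746 - (3 - 1/2*(-2025)*(-185)) = 2881746 - (3 - 374625/2) = 2881746 - 1*(-374619/2) = 2881746 + 374619/2 = 6138111/2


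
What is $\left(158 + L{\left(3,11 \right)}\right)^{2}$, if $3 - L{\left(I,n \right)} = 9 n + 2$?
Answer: $3600$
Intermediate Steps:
$L{\left(I,n \right)} = 1 - 9 n$ ($L{\left(I,n \right)} = 3 - \left(9 n + 2\right) = 3 - \left(2 + 9 n\right) = 1 - 9 n$)
$\left(158 + L{\left(3,11 \right)}\right)^{2} = \left(158 + \left(1 - 99\right)\right)^{2} = \left(158 - 98\right)^{2} = 60^{2} = 3600$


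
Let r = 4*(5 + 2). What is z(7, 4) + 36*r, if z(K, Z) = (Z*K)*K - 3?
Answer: 1201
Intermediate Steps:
z(K, Z) = -3 + Z*K² (z(K, Z) = (K*Z)*K - 3 = Z*K² - 3 = -3 + Z*K²)
r = 28 (r = 4*7 = 28)
z(7, 4) + 36*r = (-3 + 4*7²) + 36*28 = (-3 + 4*49) + 1008 = (-3 + 196) + 1008 = 193 + 1008 = 1201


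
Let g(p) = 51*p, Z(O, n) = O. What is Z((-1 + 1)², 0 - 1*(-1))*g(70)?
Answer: 0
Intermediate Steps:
Z((-1 + 1)², 0 - 1*(-1))*g(70) = (-1 + 1)²*(51*70) = 0²*3570 = 0*3570 = 0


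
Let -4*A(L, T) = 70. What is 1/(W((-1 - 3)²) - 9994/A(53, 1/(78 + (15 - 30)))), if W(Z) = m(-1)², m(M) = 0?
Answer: 35/19988 ≈ 0.0017511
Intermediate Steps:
A(L, T) = -35/2 (A(L, T) = -¼*70 = -35/2)
W(Z) = 0 (W(Z) = 0² = 0)
1/(W((-1 - 3)²) - 9994/A(53, 1/(78 + (15 - 30)))) = 1/(0 - 9994/(-35/2)) = 1/(0 - 9994*(-2/35)) = 1/(0 + 19988/35) = 1/(19988/35) = 35/19988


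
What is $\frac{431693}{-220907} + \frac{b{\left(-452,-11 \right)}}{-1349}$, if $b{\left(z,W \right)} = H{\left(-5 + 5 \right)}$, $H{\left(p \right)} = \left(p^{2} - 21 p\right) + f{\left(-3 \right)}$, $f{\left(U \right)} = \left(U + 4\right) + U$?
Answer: $- \frac{581912043}{298003543} \approx -1.9527$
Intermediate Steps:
$f{\left(U \right)} = 4 + 2 U$ ($f{\left(U \right)} = \left(4 + U\right) + U = 4 + 2 U$)
$H{\left(p \right)} = -2 + p^{2} - 21 p$ ($H{\left(p \right)} = \left(p^{2} - 21 p\right) + \left(4 + 2 \left(-3\right)\right) = \left(p^{2} - 21 p\right) + \left(4 - 6\right) = \left(p^{2} - 21 p\right) - 2 = -2 + p^{2} - 21 p$)
$b{\left(z,W \right)} = -2$ ($b{\left(z,W \right)} = -2 + \left(-5 + 5\right)^{2} - 21 \left(-5 + 5\right) = -2 + 0^{2} - 0 = -2 + 0 + 0 = -2$)
$\frac{431693}{-220907} + \frac{b{\left(-452,-11 \right)}}{-1349} = \frac{431693}{-220907} - \frac{2}{-1349} = 431693 \left(- \frac{1}{220907}\right) - - \frac{2}{1349} = - \frac{431693}{220907} + \frac{2}{1349} = - \frac{581912043}{298003543}$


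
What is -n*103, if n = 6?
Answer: -618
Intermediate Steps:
-n*103 = -6*103 = -1*618 = -618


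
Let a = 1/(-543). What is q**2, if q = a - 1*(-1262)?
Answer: 469588120225/294849 ≈ 1.5926e+6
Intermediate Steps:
a = -1/543 ≈ -0.0018416
q = 685265/543 (q = -1/543 - 1*(-1262) = -1/543 + 1262 = 685265/543 ≈ 1262.0)
q**2 = (685265/543)**2 = 469588120225/294849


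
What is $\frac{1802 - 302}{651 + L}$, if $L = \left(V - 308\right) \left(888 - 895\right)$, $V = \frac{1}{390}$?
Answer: $\frac{585000}{1094723} \approx 0.53438$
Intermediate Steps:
$V = \frac{1}{390} \approx 0.0025641$
$L = \frac{840833}{390}$ ($L = \left(\frac{1}{390} - 308\right) \left(888 - 895\right) = \left(- \frac{120119}{390}\right) \left(-7\right) = \frac{840833}{390} \approx 2156.0$)
$\frac{1802 - 302}{651 + L} = \frac{1802 - 302}{651 + \frac{840833}{390}} = \frac{1500}{\frac{1094723}{390}} = 1500 \cdot \frac{390}{1094723} = \frac{585000}{1094723}$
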